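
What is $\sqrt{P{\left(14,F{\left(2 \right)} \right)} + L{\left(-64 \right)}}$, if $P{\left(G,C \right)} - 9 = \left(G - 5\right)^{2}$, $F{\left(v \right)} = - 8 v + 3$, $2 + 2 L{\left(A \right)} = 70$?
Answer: $2 \sqrt{31} \approx 11.136$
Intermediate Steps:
$L{\left(A \right)} = 34$ ($L{\left(A \right)} = -1 + \frac{1}{2} \cdot 70 = -1 + 35 = 34$)
$F{\left(v \right)} = 3 - 8 v$
$P{\left(G,C \right)} = 9 + \left(-5 + G\right)^{2}$ ($P{\left(G,C \right)} = 9 + \left(G - 5\right)^{2} = 9 + \left(-5 + G\right)^{2}$)
$\sqrt{P{\left(14,F{\left(2 \right)} \right)} + L{\left(-64 \right)}} = \sqrt{\left(9 + \left(-5 + 14\right)^{2}\right) + 34} = \sqrt{\left(9 + 9^{2}\right) + 34} = \sqrt{\left(9 + 81\right) + 34} = \sqrt{90 + 34} = \sqrt{124} = 2 \sqrt{31}$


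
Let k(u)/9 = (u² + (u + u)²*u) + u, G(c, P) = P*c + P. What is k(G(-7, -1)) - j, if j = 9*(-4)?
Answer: 8190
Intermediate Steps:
G(c, P) = P + P*c
k(u) = 9*u + 9*u² + 36*u³ (k(u) = 9*((u² + (u + u)²*u) + u) = 9*((u² + (2*u)²*u) + u) = 9*((u² + (4*u²)*u) + u) = 9*((u² + 4*u³) + u) = 9*(u + u² + 4*u³) = 9*u + 9*u² + 36*u³)
j = -36
k(G(-7, -1)) - j = 9*(-(1 - 7))*(1 - (1 - 7) + 4*(-(1 - 7))²) - 1*(-36) = 9*(-1*(-6))*(1 - 1*(-6) + 4*(-1*(-6))²) + 36 = 9*6*(1 + 6 + 4*6²) + 36 = 9*6*(1 + 6 + 4*36) + 36 = 9*6*(1 + 6 + 144) + 36 = 9*6*151 + 36 = 8154 + 36 = 8190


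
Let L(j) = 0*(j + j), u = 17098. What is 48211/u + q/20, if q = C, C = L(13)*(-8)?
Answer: 48211/17098 ≈ 2.8197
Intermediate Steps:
L(j) = 0 (L(j) = 0*(2*j) = 0)
C = 0 (C = 0*(-8) = 0)
q = 0
48211/u + q/20 = 48211/17098 + 0/20 = 48211*(1/17098) + 0*(1/20) = 48211/17098 + 0 = 48211/17098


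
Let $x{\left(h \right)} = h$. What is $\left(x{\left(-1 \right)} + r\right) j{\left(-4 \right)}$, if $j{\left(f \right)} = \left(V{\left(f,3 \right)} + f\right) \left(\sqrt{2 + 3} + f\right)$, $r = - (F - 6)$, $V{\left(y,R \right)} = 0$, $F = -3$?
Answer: $128 - 32 \sqrt{5} \approx 56.446$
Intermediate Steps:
$r = 9$ ($r = - (-3 - 6) = \left(-1\right) \left(-9\right) = 9$)
$j{\left(f \right)} = f \left(f + \sqrt{5}\right)$ ($j{\left(f \right)} = \left(0 + f\right) \left(\sqrt{2 + 3} + f\right) = f \left(\sqrt{5} + f\right) = f \left(f + \sqrt{5}\right)$)
$\left(x{\left(-1 \right)} + r\right) j{\left(-4 \right)} = \left(-1 + 9\right) \left(- 4 \left(-4 + \sqrt{5}\right)\right) = 8 \left(16 - 4 \sqrt{5}\right) = 128 - 32 \sqrt{5}$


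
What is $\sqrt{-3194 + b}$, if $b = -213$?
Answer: $i \sqrt{3407} \approx 58.37 i$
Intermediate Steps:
$\sqrt{-3194 + b} = \sqrt{-3194 - 213} = \sqrt{-3407} = i \sqrt{3407}$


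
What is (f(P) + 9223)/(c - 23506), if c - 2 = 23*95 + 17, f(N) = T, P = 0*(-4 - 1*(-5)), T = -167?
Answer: -4528/10651 ≈ -0.42512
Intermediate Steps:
P = 0 (P = 0*(-4 + 5) = 0*1 = 0)
f(N) = -167
c = 2204 (c = 2 + (23*95 + 17) = 2 + (2185 + 17) = 2 + 2202 = 2204)
(f(P) + 9223)/(c - 23506) = (-167 + 9223)/(2204 - 23506) = 9056/(-21302) = 9056*(-1/21302) = -4528/10651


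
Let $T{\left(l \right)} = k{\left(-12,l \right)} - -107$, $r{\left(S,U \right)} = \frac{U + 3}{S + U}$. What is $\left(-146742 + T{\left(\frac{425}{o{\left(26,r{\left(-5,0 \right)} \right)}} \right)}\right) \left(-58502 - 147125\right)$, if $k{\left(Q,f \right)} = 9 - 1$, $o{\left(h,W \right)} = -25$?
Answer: $30150470129$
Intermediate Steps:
$r{\left(S,U \right)} = \frac{3 + U}{S + U}$
$k{\left(Q,f \right)} = 8$ ($k{\left(Q,f \right)} = 9 - 1 = 8$)
$T{\left(l \right)} = 115$ ($T{\left(l \right)} = 8 - -107 = 8 + 107 = 115$)
$\left(-146742 + T{\left(\frac{425}{o{\left(26,r{\left(-5,0 \right)} \right)}} \right)}\right) \left(-58502 - 147125\right) = \left(-146742 + 115\right) \left(-58502 - 147125\right) = \left(-146627\right) \left(-205627\right) = 30150470129$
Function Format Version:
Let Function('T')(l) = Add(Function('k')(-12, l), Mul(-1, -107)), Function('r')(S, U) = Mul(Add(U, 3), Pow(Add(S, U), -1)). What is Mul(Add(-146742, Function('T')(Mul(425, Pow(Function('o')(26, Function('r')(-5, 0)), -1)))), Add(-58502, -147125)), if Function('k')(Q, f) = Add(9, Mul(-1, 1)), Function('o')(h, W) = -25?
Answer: 30150470129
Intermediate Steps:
Function('r')(S, U) = Mul(Pow(Add(S, U), -1), Add(3, U)) (Function('r')(S, U) = Mul(Add(3, U), Pow(Add(S, U), -1)) = Mul(Pow(Add(S, U), -1), Add(3, U)))
Function('k')(Q, f) = 8 (Function('k')(Q, f) = Add(9, -1) = 8)
Function('T')(l) = 115 (Function('T')(l) = Add(8, Mul(-1, -107)) = Add(8, 107) = 115)
Mul(Add(-146742, Function('T')(Mul(425, Pow(Function('o')(26, Function('r')(-5, 0)), -1)))), Add(-58502, -147125)) = Mul(Add(-146742, 115), Add(-58502, -147125)) = Mul(-146627, -205627) = 30150470129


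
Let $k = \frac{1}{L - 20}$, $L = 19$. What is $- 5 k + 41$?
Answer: $46$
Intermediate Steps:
$k = -1$ ($k = \frac{1}{19 - 20} = \frac{1}{-1} = -1$)
$- 5 k + 41 = \left(-5\right) \left(-1\right) + 41 = 5 + 41 = 46$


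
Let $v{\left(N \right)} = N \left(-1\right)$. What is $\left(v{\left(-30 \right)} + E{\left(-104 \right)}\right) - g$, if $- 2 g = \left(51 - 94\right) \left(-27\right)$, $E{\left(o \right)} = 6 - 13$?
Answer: $\frac{1207}{2} \approx 603.5$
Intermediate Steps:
$v{\left(N \right)} = - N$
$E{\left(o \right)} = -7$ ($E{\left(o \right)} = 6 - 13 = -7$)
$g = - \frac{1161}{2}$ ($g = - \frac{\left(51 - 94\right) \left(-27\right)}{2} = - \frac{\left(-43\right) \left(-27\right)}{2} = \left(- \frac{1}{2}\right) 1161 = - \frac{1161}{2} \approx -580.5$)
$\left(v{\left(-30 \right)} + E{\left(-104 \right)}\right) - g = \left(\left(-1\right) \left(-30\right) - 7\right) - - \frac{1161}{2} = \left(30 - 7\right) + \frac{1161}{2} = 23 + \frac{1161}{2} = \frac{1207}{2}$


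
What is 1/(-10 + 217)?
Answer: 1/207 ≈ 0.0048309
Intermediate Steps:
1/(-10 + 217) = 1/207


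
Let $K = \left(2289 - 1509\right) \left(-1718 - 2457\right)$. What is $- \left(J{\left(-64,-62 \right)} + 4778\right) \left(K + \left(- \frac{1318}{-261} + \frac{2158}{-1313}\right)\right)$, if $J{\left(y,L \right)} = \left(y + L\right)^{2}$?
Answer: $\frac{1773032441547032}{26361} \approx 6.726 \cdot 10^{10}$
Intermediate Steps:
$J{\left(y,L \right)} = \left(L + y\right)^{2}$
$K = -3256500$ ($K = 780 \left(-4175\right) = -3256500$)
$- \left(J{\left(-64,-62 \right)} + 4778\right) \left(K + \left(- \frac{1318}{-261} + \frac{2158}{-1313}\right)\right) = - \left(\left(-62 - 64\right)^{2} + 4778\right) \left(-3256500 + \left(- \frac{1318}{-261} + \frac{2158}{-1313}\right)\right) = - \left(\left(-126\right)^{2} + 4778\right) \left(-3256500 + \left(\left(-1318\right) \left(- \frac{1}{261}\right) + 2158 \left(- \frac{1}{1313}\right)\right)\right) = - \left(15876 + 4778\right) \left(-3256500 + \left(\frac{1318}{261} - \frac{166}{101}\right)\right) = - 20654 \left(-3256500 + \frac{89792}{26361}\right) = - \frac{20654 \left(-85844506708\right)}{26361} = \left(-1\right) \left(- \frac{1773032441547032}{26361}\right) = \frac{1773032441547032}{26361}$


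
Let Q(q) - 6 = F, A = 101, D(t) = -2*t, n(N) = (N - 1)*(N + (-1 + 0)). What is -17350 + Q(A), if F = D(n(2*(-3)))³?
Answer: -958536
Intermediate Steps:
n(N) = (-1 + N)² (n(N) = (-1 + N)*(N - 1) = (-1 + N)*(-1 + N) = (-1 + N)²)
F = -941192 (F = (-2*(-1 + 2*(-3))²)³ = (-2*(-1 - 6)²)³ = (-2*(-7)²)³ = (-2*49)³ = (-98)³ = -941192)
Q(q) = -941186 (Q(q) = 6 - 941192 = -941186)
-17350 + Q(A) = -17350 - 941186 = -958536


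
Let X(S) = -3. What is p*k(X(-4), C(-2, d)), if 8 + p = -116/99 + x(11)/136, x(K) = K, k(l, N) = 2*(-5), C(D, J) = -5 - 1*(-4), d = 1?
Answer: 611995/6732 ≈ 90.908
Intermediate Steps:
C(D, J) = -1 (C(D, J) = -5 + 4 = -1)
k(l, N) = -10
p = -122399/13464 (p = -8 + (-116/99 + 11/136) = -8 - 14687/13464 = -122399/13464 ≈ -9.0908)
p*k(X(-4), C(-2, d)) = -122399/13464*(-10) = 611995/6732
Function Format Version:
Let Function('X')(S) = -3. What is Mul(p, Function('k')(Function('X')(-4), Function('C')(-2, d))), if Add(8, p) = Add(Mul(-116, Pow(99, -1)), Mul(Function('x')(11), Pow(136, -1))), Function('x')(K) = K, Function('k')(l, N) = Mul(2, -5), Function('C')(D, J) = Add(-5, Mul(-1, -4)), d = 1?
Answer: Rational(611995, 6732) ≈ 90.908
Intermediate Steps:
Function('C')(D, J) = -1 (Function('C')(D, J) = Add(-5, 4) = -1)
Function('k')(l, N) = -10
p = Rational(-122399, 13464) (p = Add(-8, Add(Mul(-116, Pow(99, -1)), Mul(11, Pow(136, -1)))) = Add(-8, Add(Mul(-116, Rational(1, 99)), Mul(11, Rational(1, 136)))) = Add(-8, Add(Rational(-116, 99), Rational(11, 136))) = Add(-8, Rational(-14687, 13464)) = Rational(-122399, 13464) ≈ -9.0908)
Mul(p, Function('k')(Function('X')(-4), Function('C')(-2, d))) = Mul(Rational(-122399, 13464), -10) = Rational(611995, 6732)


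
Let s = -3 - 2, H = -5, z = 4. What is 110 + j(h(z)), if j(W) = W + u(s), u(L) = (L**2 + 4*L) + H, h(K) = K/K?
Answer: 111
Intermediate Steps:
s = -5
h(K) = 1
u(L) = -5 + L**2 + 4*L (u(L) = (L**2 + 4*L) - 5 = -5 + L**2 + 4*L)
j(W) = W (j(W) = W + (-5 + (-5)**2 + 4*(-5)) = W + (-5 + 25 - 20) = W + 0 = W)
110 + j(h(z)) = 110 + 1 = 111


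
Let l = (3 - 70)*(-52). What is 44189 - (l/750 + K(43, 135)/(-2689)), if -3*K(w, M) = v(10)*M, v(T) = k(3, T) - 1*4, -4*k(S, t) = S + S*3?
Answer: 44554516762/1008375 ≈ 44185.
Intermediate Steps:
k(S, t) = -S (k(S, t) = -(S + S*3)/4 = -(S + 3*S)/4 = -S)
v(T) = -7 (v(T) = -1*3 - 1*4 = -3 - 4 = -7)
K(w, M) = 7*M/3 (K(w, M) = -(-7)*M/3 = 7*M/3)
l = 3484 (l = -67*(-52) = 3484)
44189 - (l/750 + K(43, 135)/(-2689)) = 44189 - (3484/750 + ((7/3)*135)/(-2689)) = 44189 - (3484*(1/750) + 315*(-1/2689)) = 44189 - (1742/375 - 315/2689) = 44189 - 1*4566113/1008375 = 44189 - 4566113/1008375 = 44554516762/1008375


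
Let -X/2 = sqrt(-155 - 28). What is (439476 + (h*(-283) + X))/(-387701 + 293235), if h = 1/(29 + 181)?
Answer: -92289677/19837860 + I*sqrt(183)/47233 ≈ -4.6522 + 0.0002864*I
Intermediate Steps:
h = 1/210 ≈ 0.0047619
X = -2*I*sqrt(183) (X = -2*sqrt(-155 - 28) = -2*I*sqrt(183) ≈ -27.056*I)
(439476 + (h*(-283) + X))/(-387701 + 293235) = (439476 + ((1/210)*(-283) - 2*I*sqrt(183)))/(-387701 + 293235) = (439476 + (-283/210 - 2*I*sqrt(183)))/(-94466) = (92289677/210 - 2*I*sqrt(183))*(-1/94466) = -92289677/19837860 + I*sqrt(183)/47233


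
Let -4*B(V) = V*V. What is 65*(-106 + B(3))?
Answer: -28145/4 ≈ -7036.3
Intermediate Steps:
B(V) = -V²/4 (B(V) = -V*V/4 = -V²/4)
65*(-106 + B(3)) = 65*(-106 - ¼*3²) = 65*(-106 - ¼*9) = 65*(-106 - 9/4) = 65*(-433/4) = -28145/4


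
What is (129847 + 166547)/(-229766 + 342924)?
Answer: 148197/56579 ≈ 2.6193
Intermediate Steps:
(129847 + 166547)/(-229766 + 342924) = 296394/113158 = 296394*(1/113158) = 148197/56579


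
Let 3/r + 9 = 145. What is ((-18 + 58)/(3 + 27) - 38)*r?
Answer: -55/68 ≈ -0.80882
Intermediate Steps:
r = 3/136 (r = 3/(-9 + 145) = 3/136 ≈ 0.022059)
((-18 + 58)/(3 + 27) - 38)*r = ((-18 + 58)/(3 + 27) - 38)*(3/136) = (40/30 - 38)*(3/136) = (40*(1/30) - 38)*(3/136) = (4/3 - 38)*(3/136) = -110/3*3/136 = -55/68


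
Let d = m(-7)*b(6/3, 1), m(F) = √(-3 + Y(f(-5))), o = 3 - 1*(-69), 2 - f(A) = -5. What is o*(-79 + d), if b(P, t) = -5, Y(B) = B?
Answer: -6408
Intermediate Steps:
f(A) = 7 (f(A) = 2 - 1*(-5) = 2 + 5 = 7)
o = 72 (o = 3 + 69 = 72)
m(F) = 2 (m(F) = √(-3 + 7) = √4 = 2)
d = -10 (d = 2*(-5) = -10)
o*(-79 + d) = 72*(-79 - 10) = 72*(-89) = -6408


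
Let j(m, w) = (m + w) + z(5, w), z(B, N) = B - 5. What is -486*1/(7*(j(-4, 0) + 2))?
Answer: 243/7 ≈ 34.714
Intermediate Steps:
z(B, N) = -5 + B
j(m, w) = m + w (j(m, w) = (m + w) + (-5 + 5) = (m + w) + 0 = m + w)
-486*1/(7*(j(-4, 0) + 2)) = -486*1/(7*((-4 + 0) + 2)) = -486*1/(7*(-4 + 2)) = -486/((-2*7)) = -486/(-14) = -486*(-1/14) = 243/7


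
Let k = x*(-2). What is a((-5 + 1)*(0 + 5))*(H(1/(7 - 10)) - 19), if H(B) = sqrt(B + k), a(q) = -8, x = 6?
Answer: 152 - 8*I*sqrt(111)/3 ≈ 152.0 - 28.095*I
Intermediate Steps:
k = -12 (k = 6*(-2) = -12)
H(B) = sqrt(-12 + B) (H(B) = sqrt(B - 12) = sqrt(-12 + B))
a((-5 + 1)*(0 + 5))*(H(1/(7 - 10)) - 19) = -8*(sqrt(-12 + 1/(7 - 10)) - 19) = -8*(sqrt(-12 + 1/(-3)) - 19) = -8*(sqrt(-12 - 1/3) - 19) = -8*(sqrt(-37/3) - 19) = -8*(I*sqrt(111)/3 - 19) = -8*(-19 + I*sqrt(111)/3) = 152 - 8*I*sqrt(111)/3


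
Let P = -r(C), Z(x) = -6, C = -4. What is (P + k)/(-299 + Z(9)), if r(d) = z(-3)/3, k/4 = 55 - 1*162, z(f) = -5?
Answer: 1279/915 ≈ 1.3978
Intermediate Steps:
k = -428 (k = 4*(55 - 1*162) = 4*(55 - 162) = 4*(-107) = -428)
r(d) = -5/3
P = 5/3 (P = -1*(-5/3) = 5/3 ≈ 1.6667)
(P + k)/(-299 + Z(9)) = (5/3 - 428)/(-299 - 6) = -1279/3/(-305) = -1279/3*(-1/305) = 1279/915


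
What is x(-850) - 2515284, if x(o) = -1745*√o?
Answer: -2515284 - 8725*I*√34 ≈ -2.5153e+6 - 50875.0*I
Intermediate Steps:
x(-850) - 2515284 = -8725*I*√34 - 2515284 = -2515284 - 8725*I*√34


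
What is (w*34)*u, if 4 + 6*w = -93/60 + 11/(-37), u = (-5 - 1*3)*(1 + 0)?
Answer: 147118/555 ≈ 265.08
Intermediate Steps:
u = -8 (u = (-5 - 3)*1 = -8*1 = -8)
w = -4327/4440 (w = -⅔ + (-93/60 + 11/(-37))/6 = -⅔ + (-93*1/60 + 11*(-1/37))/6 = -⅔ + (-31/20 - 11/37)/6 = -⅔ + (⅙)*(-1367/740) = -⅔ - 1367/4440 = -4327/4440 ≈ -0.97455)
(w*34)*u = -4327/4440*34*(-8) = -73559/2220*(-8) = 147118/555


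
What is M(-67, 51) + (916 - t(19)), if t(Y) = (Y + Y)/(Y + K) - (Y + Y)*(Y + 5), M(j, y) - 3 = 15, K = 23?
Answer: 38747/21 ≈ 1845.1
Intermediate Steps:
M(j, y) = 18 (M(j, y) = 3 + 15 = 18)
t(Y) = -2*Y*(5 + Y) + 2*Y/(23 + Y) (t(Y) = (Y + Y)/(Y + 23) - (Y + Y)*(Y + 5) = (2*Y)/(23 + Y) - 2*Y*(5 + Y) = 2*Y/(23 + Y) - 2*Y*(5 + Y) = -2*Y*(5 + Y) + 2*Y/(23 + Y))
M(-67, 51) + (916 - t(19)) = 18 + (916 - (-2)*19*(114 + 19**2 + 28*19)/(23 + 19)) = 18 + (916 - (-2)*19*(114 + 361 + 532)/42) = 18 + (916 - (-2)*19*1007/42) = 18 + (916 - 1*(-19133/21)) = 18 + (916 + 19133/21) = 18 + 38369/21 = 38747/21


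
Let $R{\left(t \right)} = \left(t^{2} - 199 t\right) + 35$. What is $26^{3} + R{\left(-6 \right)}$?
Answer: $18841$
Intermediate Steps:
$R{\left(t \right)} = 35 + t^{2} - 199 t$
$26^{3} + R{\left(-6 \right)} = 26^{3} + \left(35 + \left(-6\right)^{2} - -1194\right) = 17576 + \left(35 + 36 + 1194\right) = 17576 + 1265 = 18841$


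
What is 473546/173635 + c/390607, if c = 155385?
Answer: 738504031/236317235 ≈ 3.1251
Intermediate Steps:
473546/173635 + c/390607 = 473546/173635 + 155385/390607 = 738504031/236317235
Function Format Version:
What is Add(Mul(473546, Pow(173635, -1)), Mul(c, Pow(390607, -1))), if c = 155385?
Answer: Rational(738504031, 236317235) ≈ 3.1251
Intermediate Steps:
Add(Mul(473546, Pow(173635, -1)), Mul(c, Pow(390607, -1))) = Add(Mul(473546, Pow(173635, -1)), Mul(155385, Pow(390607, -1))) = Add(Mul(473546, Rational(1, 173635)), Mul(155385, Rational(1, 390607))) = Add(Rational(473546, 173635), Rational(155385, 390607)) = Rational(738504031, 236317235)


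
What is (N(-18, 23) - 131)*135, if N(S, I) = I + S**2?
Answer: 29160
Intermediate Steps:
(N(-18, 23) - 131)*135 = ((23 + (-18)**2) - 131)*135 = ((23 + 324) - 131)*135 = (347 - 131)*135 = 216*135 = 29160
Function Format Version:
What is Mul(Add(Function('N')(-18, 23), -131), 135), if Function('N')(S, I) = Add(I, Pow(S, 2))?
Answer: 29160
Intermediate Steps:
Mul(Add(Function('N')(-18, 23), -131), 135) = Mul(Add(Add(23, Pow(-18, 2)), -131), 135) = Mul(Add(Add(23, 324), -131), 135) = Mul(Add(347, -131), 135) = Mul(216, 135) = 29160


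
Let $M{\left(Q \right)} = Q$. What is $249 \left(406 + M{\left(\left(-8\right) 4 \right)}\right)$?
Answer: $93126$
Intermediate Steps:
$249 \left(406 + M{\left(\left(-8\right) 4 \right)}\right) = 249 \left(406 - 32\right) = 249 \cdot 374 = 93126$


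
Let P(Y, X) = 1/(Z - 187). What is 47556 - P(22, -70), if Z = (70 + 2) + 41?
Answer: 3519145/74 ≈ 47556.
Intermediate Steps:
Z = 113 (Z = 72 + 41 = 113)
P(Y, X) = -1/74 (P(Y, X) = 1/(113 - 187) = 1/(-74) = -1/74)
47556 - P(22, -70) = 47556 - 1*(-1/74) = 47556 + 1/74 = 3519145/74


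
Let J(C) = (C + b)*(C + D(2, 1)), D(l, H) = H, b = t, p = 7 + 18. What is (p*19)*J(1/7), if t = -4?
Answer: -102600/49 ≈ -2093.9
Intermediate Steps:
p = 25
b = -4
J(C) = (1 + C)*(-4 + C) (J(C) = (C - 4)*(C + 1) = (-4 + C)*(1 + C) = (1 + C)*(-4 + C))
(p*19)*J(1/7) = (25*19)*(-4 + (1/7)² - 3/7) = 475*(-4 + (⅐)² - 3*⅐) = 475*(-4 + 1/49 - 3/7) = 475*(-216/49) = -102600/49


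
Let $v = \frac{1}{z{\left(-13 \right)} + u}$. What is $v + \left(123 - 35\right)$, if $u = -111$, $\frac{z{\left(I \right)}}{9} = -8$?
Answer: $\frac{16103}{183} \approx 87.995$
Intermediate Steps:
$z{\left(I \right)} = -72$ ($z{\left(I \right)} = 9 \left(-8\right) = -72$)
$v = - \frac{1}{183}$ ($v = \frac{1}{-72 - 111} = \frac{1}{-183} = - \frac{1}{183} \approx -0.0054645$)
$v + \left(123 - 35\right) = - \frac{1}{183} + \left(123 - 35\right) = - \frac{1}{183} + 88 = \frac{16103}{183}$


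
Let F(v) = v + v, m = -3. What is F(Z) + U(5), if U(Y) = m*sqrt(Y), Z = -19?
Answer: -38 - 3*sqrt(5) ≈ -44.708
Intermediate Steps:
F(v) = 2*v
U(Y) = -3*sqrt(Y)
F(Z) + U(5) = 2*(-19) - 3*sqrt(5) = -38 - 3*sqrt(5)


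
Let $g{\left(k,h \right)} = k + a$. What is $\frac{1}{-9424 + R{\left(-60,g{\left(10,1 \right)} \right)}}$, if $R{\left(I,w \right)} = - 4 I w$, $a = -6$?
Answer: $- \frac{1}{8464} \approx -0.00011815$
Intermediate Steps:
$g{\left(k,h \right)} = -6 + k$ ($g{\left(k,h \right)} = k - 6 = -6 + k$)
$R{\left(I,w \right)} = - 4 I w$
$\frac{1}{-9424 + R{\left(-60,g{\left(10,1 \right)} \right)}} = \frac{1}{-9424 - - 240 \left(-6 + 10\right)} = \frac{1}{-9424 - \left(-240\right) 4} = \frac{1}{-9424 + 960} = \frac{1}{-8464} = - \frac{1}{8464}$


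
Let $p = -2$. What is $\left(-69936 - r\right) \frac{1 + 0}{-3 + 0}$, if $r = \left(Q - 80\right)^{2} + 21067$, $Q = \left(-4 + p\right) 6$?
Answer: $\frac{104459}{3} \approx 34820.0$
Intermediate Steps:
$Q = -36$ ($Q = \left(-4 - 2\right) 6 = \left(-6\right) 6 = -36$)
$r = 34523$ ($r = \left(-36 - 80\right)^{2} + 21067 = \left(-116\right)^{2} + 21067 = 13456 + 21067 = 34523$)
$\left(-69936 - r\right) \frac{1 + 0}{-3 + 0} = \left(-69936 - 34523\right) \frac{1 + 0}{-3 + 0} = \left(-69936 - 34523\right) 1 \frac{1}{-3} = - 104459 \cdot 1 \left(- \frac{1}{3}\right) = \left(-104459\right) \left(- \frac{1}{3}\right) = \frac{104459}{3}$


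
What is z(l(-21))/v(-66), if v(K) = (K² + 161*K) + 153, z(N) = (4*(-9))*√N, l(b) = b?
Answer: 12*I*√21/2039 ≈ 0.02697*I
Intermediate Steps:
z(N) = -36*√N
v(K) = 153 + K² + 161*K
z(l(-21))/v(-66) = (-36*I*√21)/(153 + (-66)² + 161*(-66)) = (-36*I*√21)/(153 + 4356 - 10626) = -36*I*√21/(-6117) = -36*I*√21*(-1/6117) = 12*I*√21/2039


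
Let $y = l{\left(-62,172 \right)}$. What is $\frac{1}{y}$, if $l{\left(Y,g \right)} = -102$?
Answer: $- \frac{1}{102} \approx -0.0098039$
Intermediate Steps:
$y = -102$
$\frac{1}{y} = \frac{1}{-102} = - \frac{1}{102}$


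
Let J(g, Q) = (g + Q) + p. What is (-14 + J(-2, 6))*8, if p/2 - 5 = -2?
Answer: -32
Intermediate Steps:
p = 6 (p = 10 + 2*(-2) = 10 - 4 = 6)
J(g, Q) = 6 + Q + g (J(g, Q) = (g + Q) + 6 = (Q + g) + 6 = 6 + Q + g)
(-14 + J(-2, 6))*8 = (-14 + (6 + 6 - 2))*8 = (-14 + 10)*8 = -4*8 = -32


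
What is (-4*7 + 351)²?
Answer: 104329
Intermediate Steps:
(-4*7 + 351)² = (-28 + 351)² = 323² = 104329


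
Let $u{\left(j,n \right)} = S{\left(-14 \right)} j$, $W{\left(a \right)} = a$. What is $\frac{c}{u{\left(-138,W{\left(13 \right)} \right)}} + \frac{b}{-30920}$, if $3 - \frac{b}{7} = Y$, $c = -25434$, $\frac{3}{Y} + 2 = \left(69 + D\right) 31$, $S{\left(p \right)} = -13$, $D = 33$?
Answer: $- \frac{414200656161}{29214452800} \approx -14.178$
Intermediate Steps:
$Y = \frac{3}{3160}$ ($Y = \frac{3}{-2 + \left(69 + 33\right) 31} = \frac{3}{-2 + 102 \cdot 31} = \frac{3}{-2 + 3162} = \frac{3}{3160} \approx 0.00094937$)
$u{\left(j,n \right)} = - 13 j$
$b = \frac{66339}{3160}$ ($b = 21 - \frac{21}{3160} = \frac{66339}{3160} \approx 20.993$)
$\frac{c}{u{\left(-138,W{\left(13 \right)} \right)}} + \frac{b}{-30920} = - \frac{25434}{\left(-13\right) \left(-138\right)} + \frac{66339}{3160 \left(-30920\right)} = - \frac{25434}{1794} + \frac{66339}{3160} \left(- \frac{1}{30920}\right) = \left(-25434\right) \frac{1}{1794} - \frac{66339}{97707200} = - \frac{4239}{299} - \frac{66339}{97707200} = - \frac{414200656161}{29214452800}$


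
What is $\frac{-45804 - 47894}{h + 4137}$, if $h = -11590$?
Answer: $\frac{93698}{7453} \approx 12.572$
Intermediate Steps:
$\frac{-45804 - 47894}{h + 4137} = \frac{-45804 - 47894}{-11590 + 4137} = - \frac{93698}{-7453} = \left(-93698\right) \left(- \frac{1}{7453}\right) = \frac{93698}{7453}$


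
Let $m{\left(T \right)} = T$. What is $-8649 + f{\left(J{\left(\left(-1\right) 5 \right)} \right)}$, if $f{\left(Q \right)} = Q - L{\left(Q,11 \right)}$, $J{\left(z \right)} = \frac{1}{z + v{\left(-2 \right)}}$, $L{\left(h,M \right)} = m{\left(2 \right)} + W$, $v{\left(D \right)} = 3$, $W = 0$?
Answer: $- \frac{17303}{2} \approx -8651.5$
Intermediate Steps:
$L{\left(h,M \right)} = 2$ ($L{\left(h,M \right)} = 2 + 0 = 2$)
$J{\left(z \right)} = \frac{1}{3 + z}$ ($J{\left(z \right)} = \frac{1}{z + 3} = \frac{1}{3 + z}$)
$f{\left(Q \right)} = -2 + Q$ ($f{\left(Q \right)} = Q - 2 = -2 + Q$)
$-8649 + f{\left(J{\left(\left(-1\right) 5 \right)} \right)} = -8649 - \left(2 - \frac{1}{3 - 5}\right) = -8649 - \left(2 - \frac{1}{-2}\right) = -8649 - \frac{5}{2} = - \frac{17303}{2}$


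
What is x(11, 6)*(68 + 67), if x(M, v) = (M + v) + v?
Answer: 3105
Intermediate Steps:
x(M, v) = M + 2*v
x(11, 6)*(68 + 67) = (11 + 2*6)*(68 + 67) = (11 + 12)*135 = 23*135 = 3105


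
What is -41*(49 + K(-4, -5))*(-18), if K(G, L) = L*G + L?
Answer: 47232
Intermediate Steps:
K(G, L) = L + G*L (K(G, L) = G*L + L = L + G*L)
-41*(49 + K(-4, -5))*(-18) = -41*(49 - 5*(1 - 4))*(-18) = -41*(49 - 5*(-3))*(-18) = -41*(49 + 15)*(-18) = -41*64*(-18) = -2624*(-18) = 47232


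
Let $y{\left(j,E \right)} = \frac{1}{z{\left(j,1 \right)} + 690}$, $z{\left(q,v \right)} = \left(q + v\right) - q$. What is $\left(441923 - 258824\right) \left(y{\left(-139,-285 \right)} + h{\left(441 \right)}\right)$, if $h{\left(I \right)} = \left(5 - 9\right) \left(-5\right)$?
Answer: $\frac{2530611279}{691} \approx 3.6622 \cdot 10^{6}$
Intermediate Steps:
$h{\left(I \right)} = 20$ ($h{\left(I \right)} = \left(-4\right) \left(-5\right) = 20$)
$z{\left(q,v \right)} = v$
$y{\left(j,E \right)} = \frac{1}{691}$ ($y{\left(j,E \right)} = \frac{1}{1 + 690} = \frac{1}{691}$)
$\left(441923 - 258824\right) \left(y{\left(-139,-285 \right)} + h{\left(441 \right)}\right) = \left(441923 - 258824\right) \left(\frac{1}{691} + 20\right) = 183099 \cdot \frac{13821}{691} = \frac{2530611279}{691}$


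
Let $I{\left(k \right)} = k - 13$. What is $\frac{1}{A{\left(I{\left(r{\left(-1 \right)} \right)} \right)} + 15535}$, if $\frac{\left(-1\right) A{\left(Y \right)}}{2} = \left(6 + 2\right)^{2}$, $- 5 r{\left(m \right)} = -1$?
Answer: $\frac{1}{15407} \approx 6.4906 \cdot 10^{-5}$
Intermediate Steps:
$r{\left(m \right)} = \frac{1}{5}$ ($r{\left(m \right)} = \left(- \frac{1}{5}\right) \left(-1\right) = \frac{1}{5}$)
$I{\left(k \right)} = -13 + k$
$A{\left(Y \right)} = -128$ ($A{\left(Y \right)} = - 2 \left(6 + 2\right)^{2} = - 2 \cdot 8^{2} = \left(-2\right) 64 = -128$)
$\frac{1}{A{\left(I{\left(r{\left(-1 \right)} \right)} \right)} + 15535} = \frac{1}{-128 + 15535} = \frac{1}{15407}$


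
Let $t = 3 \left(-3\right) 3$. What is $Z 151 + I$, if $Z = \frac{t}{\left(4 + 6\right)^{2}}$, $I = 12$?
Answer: $- \frac{2877}{100} \approx -28.77$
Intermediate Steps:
$t = -27$ ($t = \left(-9\right) 3 = -27$)
$Z = - \frac{27}{100}$ ($Z = - \frac{27}{\left(4 + 6\right)^{2}} = - \frac{27}{10^{2}} = - \frac{27}{100} \approx -0.27$)
$Z 151 + I = \left(- \frac{27}{100}\right) 151 + 12 = - \frac{4077}{100} + 12 = - \frac{2877}{100}$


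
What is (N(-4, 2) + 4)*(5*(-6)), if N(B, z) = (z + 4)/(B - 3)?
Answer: -660/7 ≈ -94.286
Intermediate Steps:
N(B, z) = (4 + z)/(-3 + B)
(N(-4, 2) + 4)*(5*(-6)) = ((4 + 2)/(-3 - 4) + 4)*(5*(-6)) = (6/(-7) + 4)*(-30) = (-⅐*6 + 4)*(-30) = (-6/7 + 4)*(-30) = (22/7)*(-30) = -660/7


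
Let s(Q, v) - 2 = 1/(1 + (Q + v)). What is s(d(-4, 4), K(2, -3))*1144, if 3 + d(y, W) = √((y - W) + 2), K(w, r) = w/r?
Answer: 121264/59 - 5148*I*√6/59 ≈ 2055.3 - 213.73*I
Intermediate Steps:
d(y, W) = -3 + √(2 + y - W) (d(y, W) = -3 + √((y - W) + 2) = -3 + √(2 + y - W))
s(Q, v) = 2 + 1/(1 + Q + v) (s(Q, v) = 2 + 1/(1 + (Q + v)) = 2 + 1/(1 + Q + v))
s(d(-4, 4), K(2, -3))*1144 = ((3 + 2*(-3 + √(2 - 4 - 1*4)) + 2*(2/(-3)))/(1 + (-3 + √(2 - 4 - 1*4)) + 2/(-3)))*1144 = ((3 + 2*(-3 + √(2 - 4 - 4)) + 2*(2*(-⅓)))/(1 + (-3 + √(2 - 4 - 4)) + 2*(-⅓)))*1144 = ((3 + 2*(-3 + √(-6)) + 2*(-⅔))/(1 + (-3 + √(-6)) - ⅔))*1144 = ((3 + 2*(-3 + I*√6) - 4/3)/(1 + (-3 + I*√6) - ⅔))*1144 = ((3 + (-6 + 2*I*√6) - 4/3)/(-8/3 + I*√6))*1144 = ((-13/3 + 2*I*√6)/(-8/3 + I*√6))*1144 = 1144*(-13/3 + 2*I*√6)/(-8/3 + I*√6)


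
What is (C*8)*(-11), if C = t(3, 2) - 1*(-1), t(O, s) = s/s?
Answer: -176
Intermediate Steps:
t(O, s) = 1
C = 2 (C = 1 - 1*(-1) = 1 + 1 = 2)
(C*8)*(-11) = (2*8)*(-11) = 16*(-11) = -176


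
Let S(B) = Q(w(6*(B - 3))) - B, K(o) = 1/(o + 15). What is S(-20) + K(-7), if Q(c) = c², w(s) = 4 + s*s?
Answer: 2902610593/8 ≈ 3.6283e+8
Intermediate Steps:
w(s) = 4 + s²
K(o) = 1/(15 + o)
S(B) = (4 + (-18 + 6*B)²)² - B (S(B) = (4 + (6*(B - 3))²)² - B = (4 + (6*(-3 + B))²)² - B = (4 + (-18 + 6*B)²)² - B)
S(-20) + K(-7) = (-1*(-20) + 16*(1 + 9*(-3 - 20)²)²) + 1/(15 - 7) = (20 + 16*(1 + 9*(-23)²)²) + 1/8 = (20 + 16*(1 + 9*529)²) + ⅛ = (20 + 16*(1 + 4761)²) + ⅛ = (20 + 16*4762²) + ⅛ = (20 + 16*22676644) + ⅛ = (20 + 362826304) + ⅛ = 362826324 + ⅛ = 2902610593/8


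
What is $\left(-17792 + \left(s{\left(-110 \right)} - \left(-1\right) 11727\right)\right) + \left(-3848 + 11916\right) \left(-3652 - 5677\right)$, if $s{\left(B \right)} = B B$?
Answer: $-75260337$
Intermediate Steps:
$s{\left(B \right)} = B^{2}$
$\left(-17792 + \left(s{\left(-110 \right)} - \left(-1\right) 11727\right)\right) + \left(-3848 + 11916\right) \left(-3652 - 5677\right) = \left(-17792 + \left(\left(-110\right)^{2} - \left(-1\right) 11727\right)\right) + \left(-3848 + 11916\right) \left(-3652 - 5677\right) = \left(-17792 + \left(12100 - -11727\right)\right) + 8068 \left(-9329\right) = \left(-17792 + \left(12100 + 11727\right)\right) - 75266372 = \left(-17792 + 23827\right) - 75266372 = 6035 - 75266372 = -75260337$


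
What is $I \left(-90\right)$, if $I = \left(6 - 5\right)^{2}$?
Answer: $-90$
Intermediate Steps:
$I = 1$ ($I = 1^{2} = 1$)
$I \left(-90\right) = 1 \left(-90\right) = -90$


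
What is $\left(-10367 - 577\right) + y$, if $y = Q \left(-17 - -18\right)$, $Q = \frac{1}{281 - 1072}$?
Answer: $- \frac{8656705}{791} \approx -10944.0$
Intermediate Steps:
$Q = - \frac{1}{791}$ ($Q = \frac{1}{-791} = - \frac{1}{791} \approx -0.0012642$)
$y = - \frac{1}{791}$ ($y = - \frac{-17 - -18}{791} = - \frac{-17 + 18}{791} = \left(- \frac{1}{791}\right) 1 = - \frac{1}{791} \approx -0.0012642$)
$\left(-10367 - 577\right) + y = \left(-10367 - 577\right) - \frac{1}{791} = -10944 - \frac{1}{791} = - \frac{8656705}{791}$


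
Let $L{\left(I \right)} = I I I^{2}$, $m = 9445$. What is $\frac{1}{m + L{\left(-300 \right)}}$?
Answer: $\frac{1}{8100009445} \approx 1.2346 \cdot 10^{-10}$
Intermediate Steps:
$L{\left(I \right)} = I^{4}$ ($L{\left(I \right)} = I^{2} I^{2} = I^{4}$)
$\frac{1}{m + L{\left(-300 \right)}} = \frac{1}{9445 + \left(-300\right)^{4}} = \frac{1}{9445 + 8100000000} = \frac{1}{8100009445}$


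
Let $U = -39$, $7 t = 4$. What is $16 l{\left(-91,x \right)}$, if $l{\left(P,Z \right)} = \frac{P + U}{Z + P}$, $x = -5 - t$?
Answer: $\frac{280}{13} \approx 21.538$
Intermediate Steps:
$t = \frac{4}{7}$ ($t = \frac{1}{7} \cdot 4 = \frac{4}{7} \approx 0.57143$)
$x = - \frac{39}{7}$ ($x = -5 - \frac{4}{7} = - \frac{39}{7} \approx -5.5714$)
$l{\left(P,Z \right)} = \frac{-39 + P}{P + Z}$ ($l{\left(P,Z \right)} = \frac{P - 39}{Z + P} = \frac{-39 + P}{P + Z}$)
$16 l{\left(-91,x \right)} = 16 \frac{-39 - 91}{-91 - \frac{39}{7}} = 16 \frac{1}{- \frac{676}{7}} \left(-130\right) = 16 \left(\left(- \frac{7}{676}\right) \left(-130\right)\right) = 16 \cdot \frac{35}{26} = \frac{280}{13}$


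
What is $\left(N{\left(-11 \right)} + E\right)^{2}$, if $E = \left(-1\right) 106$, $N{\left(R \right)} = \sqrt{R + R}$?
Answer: $\left(106 - i \sqrt{22}\right)^{2} \approx 11214.0 - 994.37 i$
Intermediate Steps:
$N{\left(R \right)} = \sqrt{2} \sqrt{R}$ ($N{\left(R \right)} = \sqrt{2 R} = \sqrt{2} \sqrt{R}$)
$E = -106$
$\left(N{\left(-11 \right)} + E\right)^{2} = \left(\sqrt{2} \sqrt{-11} - 106\right)^{2} = \left(\sqrt{2} i \sqrt{11} - 106\right)^{2} = \left(i \sqrt{22} - 106\right)^{2} = \left(-106 + i \sqrt{22}\right)^{2}$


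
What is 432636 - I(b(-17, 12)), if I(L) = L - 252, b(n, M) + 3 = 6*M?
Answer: 432819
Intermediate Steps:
b(n, M) = -3 + 6*M
I(L) = -252 + L
432636 - I(b(-17, 12)) = 432636 - (-252 + (-3 + 6*12)) = 432636 - (-252 + (-3 + 72)) = 432636 - (-252 + 69) = 432636 - 1*(-183) = 432636 + 183 = 432819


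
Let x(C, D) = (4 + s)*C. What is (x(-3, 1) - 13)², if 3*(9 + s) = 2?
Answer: 0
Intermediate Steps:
s = -25/3 (s = -9 + (⅓)*2 = -9 + ⅔ = -25/3 ≈ -8.3333)
x(C, D) = -13*C/3 (x(C, D) = (4 - 25/3)*C = -13*C/3)
(x(-3, 1) - 13)² = (-13/3*(-3) - 13)² = (13 - 13)² = 0² = 0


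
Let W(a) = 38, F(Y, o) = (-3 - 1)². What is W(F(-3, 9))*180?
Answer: 6840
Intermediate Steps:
F(Y, o) = 16 (F(Y, o) = (-4)² = 16)
W(F(-3, 9))*180 = 38*180 = 6840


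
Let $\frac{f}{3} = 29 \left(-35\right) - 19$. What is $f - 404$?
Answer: $-3506$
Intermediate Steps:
$f = -3102$ ($f = 3 \left(29 \left(-35\right) - 19\right) = 3 \left(-1015 - 19\right) = 3 \left(-1034\right) = -3102$)
$f - 404 = -3102 - 404 = -3506$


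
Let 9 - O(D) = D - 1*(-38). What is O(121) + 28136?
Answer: 27986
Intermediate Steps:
O(D) = -29 - D (O(D) = 9 - (D - 1*(-38)) = 9 - (D + 38) = 9 - (38 + D) = 9 + (-38 - D) = -29 - D)
O(121) + 28136 = (-29 - 1*121) + 28136 = (-29 - 121) + 28136 = -150 + 28136 = 27986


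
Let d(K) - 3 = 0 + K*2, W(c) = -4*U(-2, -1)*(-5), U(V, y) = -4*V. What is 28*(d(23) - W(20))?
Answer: -3108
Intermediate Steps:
W(c) = 160 (W(c) = -(-16)*(-2)*(-5) = -4*8*(-5) = -32*(-5) = 160)
d(K) = 3 + 2*K (d(K) = 3 + (0 + K*2) = 3 + (0 + 2*K) = 3 + 2*K)
28*(d(23) - W(20)) = 28*((3 + 2*23) - 1*160) = 28*((3 + 46) - 160) = 28*(49 - 160) = 28*(-111) = -3108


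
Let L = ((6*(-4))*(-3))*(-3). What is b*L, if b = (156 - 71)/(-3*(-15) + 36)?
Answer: -680/3 ≈ -226.67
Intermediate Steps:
L = -216 (L = -24*(-3)*(-3) = 72*(-3) = -216)
b = 85/81 (b = 85/(45 + 36) = 85/81 ≈ 1.0494)
b*L = (85/81)*(-216) = -680/3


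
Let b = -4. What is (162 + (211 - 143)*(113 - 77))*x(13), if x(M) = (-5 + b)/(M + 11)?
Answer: -3915/4 ≈ -978.75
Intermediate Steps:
x(M) = -9/(11 + M) (x(M) = (-5 - 4)/(M + 11) = -9/(11 + M))
(162 + (211 - 143)*(113 - 77))*x(13) = (162 + (211 - 143)*(113 - 77))*(-9/(11 + 13)) = (162 + 68*36)*(-9/24) = (162 + 2448)*(-9*1/24) = 2610*(-3/8) = -3915/4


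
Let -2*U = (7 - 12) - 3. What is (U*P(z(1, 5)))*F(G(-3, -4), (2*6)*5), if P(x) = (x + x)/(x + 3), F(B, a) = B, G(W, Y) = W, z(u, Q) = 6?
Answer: -16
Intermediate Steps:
P(x) = 2*x/(3 + x) (P(x) = (2*x)/(3 + x) = 2*x/(3 + x))
U = 4 (U = -((7 - 12) - 3)/2 = -(-5 - 3)/2 = -½*(-8) = 4)
(U*P(z(1, 5)))*F(G(-3, -4), (2*6)*5) = (4*(2*6/(3 + 6)))*(-3) = (4*(2*6/9))*(-3) = (4*(2*6*(⅑)))*(-3) = (4*(4/3))*(-3) = (16/3)*(-3) = -16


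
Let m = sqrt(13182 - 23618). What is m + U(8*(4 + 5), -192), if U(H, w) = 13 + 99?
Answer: 112 + 2*I*sqrt(2609) ≈ 112.0 + 102.16*I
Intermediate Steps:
m = 2*I*sqrt(2609) (m = sqrt(-10436) = 2*I*sqrt(2609) ≈ 102.16*I)
U(H, w) = 112
m + U(8*(4 + 5), -192) = 2*I*sqrt(2609) + 112 = 112 + 2*I*sqrt(2609)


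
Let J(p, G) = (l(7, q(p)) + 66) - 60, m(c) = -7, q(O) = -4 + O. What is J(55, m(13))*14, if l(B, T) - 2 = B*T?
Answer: 5110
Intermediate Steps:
l(B, T) = 2 + B*T
J(p, G) = -20 + 7*p (J(p, G) = ((2 + 7*(-4 + p)) + 66) - 60 = ((2 + (-28 + 7*p)) + 66) - 60 = ((-26 + 7*p) + 66) - 60 = (40 + 7*p) - 60 = -20 + 7*p)
J(55, m(13))*14 = (-20 + 7*55)*14 = (-20 + 385)*14 = 365*14 = 5110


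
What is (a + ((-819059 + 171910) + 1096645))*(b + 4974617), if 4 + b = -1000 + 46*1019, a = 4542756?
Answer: 25063536266724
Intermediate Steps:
b = 45870 (b = -4 + (-1000 + 46*1019) = -4 + (-1000 + 46874) = -4 + 45874 = 45870)
(a + ((-819059 + 171910) + 1096645))*(b + 4974617) = (4542756 + ((-819059 + 171910) + 1096645))*(45870 + 4974617) = (4542756 + (-647149 + 1096645))*5020487 = (4542756 + 449496)*5020487 = 4992252*5020487 = 25063536266724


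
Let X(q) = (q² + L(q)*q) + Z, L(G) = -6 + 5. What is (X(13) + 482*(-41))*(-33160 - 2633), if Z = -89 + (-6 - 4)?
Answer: 705301065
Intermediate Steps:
L(G) = -1
Z = -99 (Z = -89 - 10 = -99)
X(q) = -99 + q² - q (X(q) = (q² - q) - 99 = -99 + q² - q)
(X(13) + 482*(-41))*(-33160 - 2633) = ((-99 + 13² - 1*13) + 482*(-41))*(-33160 - 2633) = ((-99 + 169 - 13) - 19762)*(-35793) = (57 - 19762)*(-35793) = -19705*(-35793) = 705301065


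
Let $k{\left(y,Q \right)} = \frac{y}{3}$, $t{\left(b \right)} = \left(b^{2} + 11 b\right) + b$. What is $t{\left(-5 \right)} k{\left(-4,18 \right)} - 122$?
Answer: $- \frac{226}{3} \approx -75.333$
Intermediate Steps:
$t{\left(b \right)} = b^{2} + 12 b$
$k{\left(y,Q \right)} = \frac{y}{3}$ ($k{\left(y,Q \right)} = y \frac{1}{3} = \frac{y}{3}$)
$t{\left(-5 \right)} k{\left(-4,18 \right)} - 122 = - 5 \left(12 - 5\right) \frac{1}{3} \left(-4\right) - 122 = \left(-5\right) 7 \left(- \frac{4}{3}\right) - 122 = \left(-35\right) \left(- \frac{4}{3}\right) - 122 = \frac{140}{3} - 122 = - \frac{226}{3}$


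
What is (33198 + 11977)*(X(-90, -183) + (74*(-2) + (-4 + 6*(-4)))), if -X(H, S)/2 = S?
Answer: 8583250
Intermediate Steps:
X(H, S) = -2*S
(33198 + 11977)*(X(-90, -183) + (74*(-2) + (-4 + 6*(-4)))) = (33198 + 11977)*(-2*(-183) + (74*(-2) + (-4 + 6*(-4)))) = 45175*(366 + (-148 + (-4 - 24))) = 45175*(366 + (-148 - 28)) = 45175*(366 - 176) = 45175*190 = 8583250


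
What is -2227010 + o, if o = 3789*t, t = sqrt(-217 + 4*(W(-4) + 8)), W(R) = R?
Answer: -2227010 + 3789*I*sqrt(201) ≈ -2.227e+6 + 53718.0*I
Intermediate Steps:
t = I*sqrt(201) (t = sqrt(-217 + 4*(-4 + 8)) = sqrt(-217 + 4*4) = sqrt(-217 + 16) = sqrt(-201) = I*sqrt(201) ≈ 14.177*I)
o = 3789*I*sqrt(201) (o = 3789*(I*sqrt(201)) = 3789*I*sqrt(201) ≈ 53718.0*I)
-2227010 + o = -2227010 + 3789*I*sqrt(201)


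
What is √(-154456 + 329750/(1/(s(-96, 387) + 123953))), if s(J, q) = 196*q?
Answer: √65885544294 ≈ 2.5668e+5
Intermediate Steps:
√(-154456 + 329750/(1/(s(-96, 387) + 123953))) = √(-154456 + 329750/(1/(196*387 + 123953))) = √(-154456 + 329750/(1/(75852 + 123953))) = √(-154456 + 329750/(1/199805)) = √(-154456 + 329750*199805) = √(-154456 + 65885698750) = √65885544294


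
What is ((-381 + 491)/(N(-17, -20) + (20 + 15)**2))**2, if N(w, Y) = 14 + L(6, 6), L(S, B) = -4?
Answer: 484/61009 ≈ 0.0079333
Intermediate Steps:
N(w, Y) = 10 (N(w, Y) = 14 - 4 = 10)
((-381 + 491)/(N(-17, -20) + (20 + 15)**2))**2 = ((-381 + 491)/(10 + (20 + 15)**2))**2 = (110/(10 + 35**2))**2 = (110/(10 + 1225))**2 = (110/1235)**2 = (110*(1/1235))**2 = (22/247)**2 = 484/61009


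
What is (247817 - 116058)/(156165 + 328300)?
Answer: 131759/484465 ≈ 0.27197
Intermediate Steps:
(247817 - 116058)/(156165 + 328300) = 131759/484465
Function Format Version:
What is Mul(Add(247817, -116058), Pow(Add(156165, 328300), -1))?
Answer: Rational(131759, 484465) ≈ 0.27197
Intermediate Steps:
Mul(Add(247817, -116058), Pow(Add(156165, 328300), -1)) = Mul(131759, Pow(484465, -1)) = Mul(131759, Rational(1, 484465)) = Rational(131759, 484465)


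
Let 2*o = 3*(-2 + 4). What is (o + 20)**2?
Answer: 529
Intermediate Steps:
o = 3 (o = (3*(-2 + 4))/2 = (3*2)/2 = (1/2)*6 = 3)
(o + 20)**2 = (3 + 20)**2 = 23**2 = 529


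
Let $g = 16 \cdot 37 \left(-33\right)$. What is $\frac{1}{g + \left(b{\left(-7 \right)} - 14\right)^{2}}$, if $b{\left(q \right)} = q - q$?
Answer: $- \frac{1}{19340} \approx -5.1706 \cdot 10^{-5}$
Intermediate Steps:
$b{\left(q \right)} = 0$
$g = -19536$ ($g = 592 \left(-33\right) = -19536$)
$\frac{1}{g + \left(b{\left(-7 \right)} - 14\right)^{2}} = \frac{1}{-19536 + \left(0 - 14\right)^{2}} = \frac{1}{-19536 + \left(-14\right)^{2}} = \frac{1}{-19536 + 196} = \frac{1}{-19340} = - \frac{1}{19340}$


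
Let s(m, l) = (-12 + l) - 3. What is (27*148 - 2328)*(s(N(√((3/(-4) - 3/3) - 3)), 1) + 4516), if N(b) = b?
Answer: 7509336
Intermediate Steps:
s(m, l) = -15 + l
(27*148 - 2328)*(s(N(√((3/(-4) - 3/3) - 3)), 1) + 4516) = (27*148 - 2328)*((-15 + 1) + 4516) = (3996 - 2328)*(-14 + 4516) = 1668*4502 = 7509336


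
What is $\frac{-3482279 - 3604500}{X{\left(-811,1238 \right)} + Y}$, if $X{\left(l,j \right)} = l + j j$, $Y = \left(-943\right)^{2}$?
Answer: $- \frac{7086779}{2421082} \approx -2.9271$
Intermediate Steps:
$Y = 889249$
$X{\left(l,j \right)} = l + j^{2}$
$\frac{-3482279 - 3604500}{X{\left(-811,1238 \right)} + Y} = \frac{-3482279 - 3604500}{\left(-811 + 1238^{2}\right) + 889249} = - \frac{7086779}{\left(-811 + 1532644\right) + 889249} = - \frac{7086779}{1531833 + 889249} = - \frac{7086779}{2421082}$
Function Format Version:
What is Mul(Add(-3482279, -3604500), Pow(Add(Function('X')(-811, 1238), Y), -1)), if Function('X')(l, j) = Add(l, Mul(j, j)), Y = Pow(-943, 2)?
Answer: Rational(-7086779, 2421082) ≈ -2.9271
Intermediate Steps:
Y = 889249
Function('X')(l, j) = Add(l, Pow(j, 2))
Mul(Add(-3482279, -3604500), Pow(Add(Function('X')(-811, 1238), Y), -1)) = Mul(Add(-3482279, -3604500), Pow(Add(Add(-811, Pow(1238, 2)), 889249), -1)) = Mul(-7086779, Pow(Add(Add(-811, 1532644), 889249), -1)) = Mul(-7086779, Pow(Add(1531833, 889249), -1)) = Mul(-7086779, Pow(2421082, -1)) = Mul(-7086779, Rational(1, 2421082)) = Rational(-7086779, 2421082)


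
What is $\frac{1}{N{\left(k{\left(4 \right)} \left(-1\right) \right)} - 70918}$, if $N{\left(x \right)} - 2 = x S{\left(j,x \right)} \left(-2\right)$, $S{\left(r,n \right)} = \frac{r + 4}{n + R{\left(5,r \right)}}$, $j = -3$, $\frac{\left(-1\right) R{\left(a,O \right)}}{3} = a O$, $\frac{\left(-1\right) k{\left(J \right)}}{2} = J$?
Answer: $- \frac{53}{3758564} \approx -1.4101 \cdot 10^{-5}$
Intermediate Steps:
$k{\left(J \right)} = - 2 J$
$R{\left(a,O \right)} = - 3 O a$ ($R{\left(a,O \right)} = - 3 a O = - 3 O a$)
$S{\left(r,n \right)} = \frac{4 + r}{n - 15 r}$ ($S{\left(r,n \right)} = \frac{r + 4}{n - 3 r 5} = \frac{4 + r}{n - 15 r}$)
$N{\left(x \right)} = 2 - \frac{2 x}{45 + x}$ ($N{\left(x \right)} = 2 + x \frac{4 - 3}{x - -45} \left(-2\right) = 2 + x \frac{1}{x + 45} \cdot 1 \left(-2\right) = 2 + x \frac{1}{45 + x} 1 \left(-2\right) = 2 + \frac{x}{45 + x} \left(-2\right) = 2 - \frac{2 x}{45 + x}$)
$\frac{1}{N{\left(k{\left(4 \right)} \left(-1\right) \right)} - 70918} = \frac{1}{\frac{90}{45 + \left(-2\right) 4 \left(-1\right)} - 70918} = \frac{1}{\frac{90}{45 - -8} - 70918} = \frac{1}{\frac{90}{45 + 8} - 70918} = \frac{1}{\frac{90}{53} - 70918} = \frac{1}{- \frac{3758564}{53}} = - \frac{53}{3758564}$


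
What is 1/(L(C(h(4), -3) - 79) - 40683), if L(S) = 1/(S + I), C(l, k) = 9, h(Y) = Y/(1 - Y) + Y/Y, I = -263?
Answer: -333/13547440 ≈ -2.4580e-5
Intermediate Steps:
h(Y) = 1 + Y/(1 - Y) (h(Y) = Y/(1 - Y) + 1 = 1 + Y/(1 - Y))
L(S) = 1/(-263 + S) (L(S) = 1/(S - 263) = 1/(-263 + S))
1/(L(C(h(4), -3) - 79) - 40683) = 1/(1/(-263 + (9 - 79)) - 40683) = 1/(1/(-263 - 70) - 40683) = 1/(1/(-333) - 40683) = 1/(-1/333 - 40683) = 1/(-13547440/333) = -333/13547440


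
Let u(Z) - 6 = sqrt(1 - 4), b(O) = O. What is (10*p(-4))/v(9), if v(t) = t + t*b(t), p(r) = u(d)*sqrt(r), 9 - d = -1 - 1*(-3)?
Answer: -2*sqrt(3)/9 + 4*I/3 ≈ -0.3849 + 1.3333*I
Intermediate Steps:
d = 7 (d = 9 - (-1 - 1*(-3)) = 9 - (-1 + 3) = 9 - 1*2 = 9 - 2 = 7)
u(Z) = 6 + I*sqrt(3) (u(Z) = 6 + sqrt(1 - 4) = 6 + sqrt(-3) = 6 + I*sqrt(3))
p(r) = sqrt(r)*(6 + I*sqrt(3)) (p(r) = (6 + I*sqrt(3))*sqrt(r) = sqrt(r)*(6 + I*sqrt(3)))
v(t) = t + t**2 (v(t) = t + t*t = t + t**2)
(10*p(-4))/v(9) = (10*(sqrt(-4)*(6 + I*sqrt(3))))/((9*(1 + 9))) = (10*((2*I)*(6 + I*sqrt(3))))/((9*10)) = (10*(2*I*(6 + I*sqrt(3))))/90 = (20*I*(6 + I*sqrt(3)))*(1/90) = 2*I*(6 + I*sqrt(3))/9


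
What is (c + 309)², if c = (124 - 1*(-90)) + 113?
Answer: 404496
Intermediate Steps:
c = 327 (c = (124 + 90) + 113 = 214 + 113 = 327)
(c + 309)² = (327 + 309)² = 636² = 404496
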